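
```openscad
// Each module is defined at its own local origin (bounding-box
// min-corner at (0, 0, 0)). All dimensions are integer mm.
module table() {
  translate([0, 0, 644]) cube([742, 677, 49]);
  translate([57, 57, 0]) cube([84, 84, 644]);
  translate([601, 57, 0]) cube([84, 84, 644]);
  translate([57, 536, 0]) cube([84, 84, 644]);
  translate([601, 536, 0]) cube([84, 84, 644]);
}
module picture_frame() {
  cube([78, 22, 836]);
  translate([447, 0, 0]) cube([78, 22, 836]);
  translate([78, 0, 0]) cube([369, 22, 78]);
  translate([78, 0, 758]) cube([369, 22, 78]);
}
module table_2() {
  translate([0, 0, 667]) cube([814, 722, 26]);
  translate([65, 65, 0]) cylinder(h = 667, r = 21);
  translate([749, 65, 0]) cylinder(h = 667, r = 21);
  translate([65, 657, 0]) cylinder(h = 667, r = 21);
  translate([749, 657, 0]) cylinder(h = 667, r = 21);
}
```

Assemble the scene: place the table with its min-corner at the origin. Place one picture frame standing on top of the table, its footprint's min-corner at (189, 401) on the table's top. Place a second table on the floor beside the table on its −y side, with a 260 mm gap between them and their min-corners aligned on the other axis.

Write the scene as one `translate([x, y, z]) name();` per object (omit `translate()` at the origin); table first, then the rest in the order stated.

table();
translate([189, 401, 693]) picture_frame();
translate([0, -982, 0]) table_2();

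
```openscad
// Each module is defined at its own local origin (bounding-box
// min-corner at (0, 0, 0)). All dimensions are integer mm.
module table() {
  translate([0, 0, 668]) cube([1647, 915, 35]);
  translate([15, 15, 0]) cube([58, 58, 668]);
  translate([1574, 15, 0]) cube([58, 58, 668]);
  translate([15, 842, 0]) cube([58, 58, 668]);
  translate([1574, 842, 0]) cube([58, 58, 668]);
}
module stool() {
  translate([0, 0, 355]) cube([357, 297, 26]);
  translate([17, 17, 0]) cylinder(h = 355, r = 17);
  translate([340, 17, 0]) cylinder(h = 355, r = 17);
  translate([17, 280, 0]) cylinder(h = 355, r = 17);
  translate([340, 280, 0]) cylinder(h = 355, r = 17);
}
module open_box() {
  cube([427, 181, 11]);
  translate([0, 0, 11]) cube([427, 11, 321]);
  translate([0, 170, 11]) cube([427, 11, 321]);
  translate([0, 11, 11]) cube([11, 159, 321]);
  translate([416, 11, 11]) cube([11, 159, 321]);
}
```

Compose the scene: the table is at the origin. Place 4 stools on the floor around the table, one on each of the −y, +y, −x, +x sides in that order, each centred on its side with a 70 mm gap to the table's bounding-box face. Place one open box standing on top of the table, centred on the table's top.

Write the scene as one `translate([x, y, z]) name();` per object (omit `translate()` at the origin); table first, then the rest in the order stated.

table();
translate([645, -367, 0]) stool();
translate([645, 985, 0]) stool();
translate([-427, 309, 0]) stool();
translate([1717, 309, 0]) stool();
translate([610, 367, 703]) open_box();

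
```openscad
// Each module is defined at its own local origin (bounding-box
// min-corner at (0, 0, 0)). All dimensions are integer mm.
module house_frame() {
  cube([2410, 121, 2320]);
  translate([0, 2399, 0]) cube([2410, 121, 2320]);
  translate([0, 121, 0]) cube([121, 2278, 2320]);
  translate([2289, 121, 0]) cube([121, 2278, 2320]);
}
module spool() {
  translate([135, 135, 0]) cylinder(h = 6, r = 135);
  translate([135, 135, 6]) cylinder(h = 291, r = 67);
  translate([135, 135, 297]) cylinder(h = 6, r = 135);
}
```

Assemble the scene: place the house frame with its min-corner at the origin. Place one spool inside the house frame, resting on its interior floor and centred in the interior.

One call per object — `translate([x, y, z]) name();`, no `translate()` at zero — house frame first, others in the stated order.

house_frame();
translate([1070, 1125, 0]) spool();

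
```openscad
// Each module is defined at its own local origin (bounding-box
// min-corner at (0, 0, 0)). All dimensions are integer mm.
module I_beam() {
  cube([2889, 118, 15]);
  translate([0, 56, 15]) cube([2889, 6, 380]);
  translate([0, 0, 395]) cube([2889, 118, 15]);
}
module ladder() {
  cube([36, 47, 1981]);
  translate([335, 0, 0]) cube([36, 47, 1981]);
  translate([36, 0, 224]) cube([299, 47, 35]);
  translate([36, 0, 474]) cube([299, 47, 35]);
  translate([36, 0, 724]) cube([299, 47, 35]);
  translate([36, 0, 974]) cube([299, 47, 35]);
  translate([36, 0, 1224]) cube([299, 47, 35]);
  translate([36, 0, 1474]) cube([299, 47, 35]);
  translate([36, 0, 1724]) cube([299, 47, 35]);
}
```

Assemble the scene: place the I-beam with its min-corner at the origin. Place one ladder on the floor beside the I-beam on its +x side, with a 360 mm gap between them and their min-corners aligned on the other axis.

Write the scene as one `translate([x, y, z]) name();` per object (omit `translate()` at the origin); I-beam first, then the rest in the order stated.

I_beam();
translate([3249, 0, 0]) ladder();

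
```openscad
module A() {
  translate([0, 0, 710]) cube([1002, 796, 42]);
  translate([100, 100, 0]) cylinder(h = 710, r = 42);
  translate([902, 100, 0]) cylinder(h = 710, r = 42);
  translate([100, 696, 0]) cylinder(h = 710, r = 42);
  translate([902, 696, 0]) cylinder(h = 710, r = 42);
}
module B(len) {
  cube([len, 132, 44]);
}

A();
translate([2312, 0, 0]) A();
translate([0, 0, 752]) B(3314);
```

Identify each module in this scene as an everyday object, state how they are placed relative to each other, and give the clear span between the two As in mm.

Second table starts at x = 2312; first ends at x = 1002; clear span = 2312 − 1002 = 1310 mm.

A is a table. B is a beam. A beam spans the tops of two tables. The clear span between the two tables is 1310 mm.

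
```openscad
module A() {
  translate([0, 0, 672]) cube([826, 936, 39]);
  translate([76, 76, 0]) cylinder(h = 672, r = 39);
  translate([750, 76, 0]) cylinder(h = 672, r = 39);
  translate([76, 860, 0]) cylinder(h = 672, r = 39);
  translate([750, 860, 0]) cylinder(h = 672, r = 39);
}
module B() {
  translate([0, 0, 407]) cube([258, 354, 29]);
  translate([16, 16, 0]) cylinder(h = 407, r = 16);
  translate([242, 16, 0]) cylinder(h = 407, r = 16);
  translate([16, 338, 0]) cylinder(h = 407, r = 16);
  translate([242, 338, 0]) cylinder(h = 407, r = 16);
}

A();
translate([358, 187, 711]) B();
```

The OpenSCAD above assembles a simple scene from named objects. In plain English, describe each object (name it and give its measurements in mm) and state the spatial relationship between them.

A is a table with a 826×936 mm rectangular top, 39 mm thick, top surface at z = 711 mm, supported by four round legs of 78 mm diameter, each leg's bounding box inset 37 mm from the nearest pair of top edges, running from the floor.

B is a four-legged stool. The seat is 258×354 mm, 29 mm thick, top at z = 436 mm. It stands on four round legs, each 32 mm in diameter, from z = 0 to the seat underside, each leg's axis is inset half a diameter from the nearest pair of seat edges (so the leg's bounding box is flush with the corner).

The stool is on top of the table.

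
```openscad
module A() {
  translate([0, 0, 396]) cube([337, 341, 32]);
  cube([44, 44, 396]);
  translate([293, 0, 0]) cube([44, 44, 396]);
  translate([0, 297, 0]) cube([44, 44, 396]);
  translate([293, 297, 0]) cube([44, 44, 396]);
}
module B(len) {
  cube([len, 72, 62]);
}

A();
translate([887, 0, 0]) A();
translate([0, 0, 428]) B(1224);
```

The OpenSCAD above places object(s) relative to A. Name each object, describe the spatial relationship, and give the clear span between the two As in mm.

A is a stool. B is a beam. A beam spans the tops of two stools. The clear span between the two stools is 550 mm.

Second stool starts at x = 887; first ends at x = 337; clear span = 887 − 337 = 550 mm.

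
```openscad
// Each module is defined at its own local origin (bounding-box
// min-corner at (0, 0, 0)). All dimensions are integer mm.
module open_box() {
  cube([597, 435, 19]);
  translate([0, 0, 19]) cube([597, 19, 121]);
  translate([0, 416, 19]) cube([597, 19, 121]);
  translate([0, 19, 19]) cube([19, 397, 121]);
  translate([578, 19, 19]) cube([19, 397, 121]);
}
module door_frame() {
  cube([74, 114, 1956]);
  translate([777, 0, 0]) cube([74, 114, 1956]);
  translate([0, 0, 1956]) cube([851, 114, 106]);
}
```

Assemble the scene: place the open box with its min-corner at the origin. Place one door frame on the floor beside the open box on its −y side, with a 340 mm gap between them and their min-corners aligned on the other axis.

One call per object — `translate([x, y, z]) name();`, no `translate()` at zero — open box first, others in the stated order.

open_box();
translate([0, -454, 0]) door_frame();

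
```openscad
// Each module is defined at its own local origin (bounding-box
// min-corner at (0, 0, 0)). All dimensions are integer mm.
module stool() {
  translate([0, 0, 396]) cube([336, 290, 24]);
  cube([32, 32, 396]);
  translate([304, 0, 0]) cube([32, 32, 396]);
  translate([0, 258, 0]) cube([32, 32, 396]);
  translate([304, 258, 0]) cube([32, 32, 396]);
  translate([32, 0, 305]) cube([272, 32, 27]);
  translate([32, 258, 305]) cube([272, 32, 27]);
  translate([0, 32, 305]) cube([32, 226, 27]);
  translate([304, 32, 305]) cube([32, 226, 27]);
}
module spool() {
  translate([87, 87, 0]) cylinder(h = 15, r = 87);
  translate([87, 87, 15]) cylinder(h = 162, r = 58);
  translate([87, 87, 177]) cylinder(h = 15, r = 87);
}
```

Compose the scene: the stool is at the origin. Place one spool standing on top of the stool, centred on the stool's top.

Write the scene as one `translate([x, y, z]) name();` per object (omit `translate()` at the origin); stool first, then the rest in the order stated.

stool();
translate([81, 58, 420]) spool();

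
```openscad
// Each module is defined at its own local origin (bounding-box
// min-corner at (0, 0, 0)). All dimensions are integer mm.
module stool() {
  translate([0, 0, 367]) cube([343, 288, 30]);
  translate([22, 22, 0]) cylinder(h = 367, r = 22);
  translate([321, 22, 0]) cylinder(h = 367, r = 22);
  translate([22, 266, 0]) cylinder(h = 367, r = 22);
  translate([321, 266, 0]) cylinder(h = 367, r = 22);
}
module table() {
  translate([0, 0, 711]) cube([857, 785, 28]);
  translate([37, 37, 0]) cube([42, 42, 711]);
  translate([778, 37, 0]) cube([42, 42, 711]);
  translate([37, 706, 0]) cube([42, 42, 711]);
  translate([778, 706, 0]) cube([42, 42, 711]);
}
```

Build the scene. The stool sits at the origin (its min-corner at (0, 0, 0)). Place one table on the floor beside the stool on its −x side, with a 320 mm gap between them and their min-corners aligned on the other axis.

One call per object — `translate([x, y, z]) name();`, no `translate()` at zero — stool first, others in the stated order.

stool();
translate([-1177, 0, 0]) table();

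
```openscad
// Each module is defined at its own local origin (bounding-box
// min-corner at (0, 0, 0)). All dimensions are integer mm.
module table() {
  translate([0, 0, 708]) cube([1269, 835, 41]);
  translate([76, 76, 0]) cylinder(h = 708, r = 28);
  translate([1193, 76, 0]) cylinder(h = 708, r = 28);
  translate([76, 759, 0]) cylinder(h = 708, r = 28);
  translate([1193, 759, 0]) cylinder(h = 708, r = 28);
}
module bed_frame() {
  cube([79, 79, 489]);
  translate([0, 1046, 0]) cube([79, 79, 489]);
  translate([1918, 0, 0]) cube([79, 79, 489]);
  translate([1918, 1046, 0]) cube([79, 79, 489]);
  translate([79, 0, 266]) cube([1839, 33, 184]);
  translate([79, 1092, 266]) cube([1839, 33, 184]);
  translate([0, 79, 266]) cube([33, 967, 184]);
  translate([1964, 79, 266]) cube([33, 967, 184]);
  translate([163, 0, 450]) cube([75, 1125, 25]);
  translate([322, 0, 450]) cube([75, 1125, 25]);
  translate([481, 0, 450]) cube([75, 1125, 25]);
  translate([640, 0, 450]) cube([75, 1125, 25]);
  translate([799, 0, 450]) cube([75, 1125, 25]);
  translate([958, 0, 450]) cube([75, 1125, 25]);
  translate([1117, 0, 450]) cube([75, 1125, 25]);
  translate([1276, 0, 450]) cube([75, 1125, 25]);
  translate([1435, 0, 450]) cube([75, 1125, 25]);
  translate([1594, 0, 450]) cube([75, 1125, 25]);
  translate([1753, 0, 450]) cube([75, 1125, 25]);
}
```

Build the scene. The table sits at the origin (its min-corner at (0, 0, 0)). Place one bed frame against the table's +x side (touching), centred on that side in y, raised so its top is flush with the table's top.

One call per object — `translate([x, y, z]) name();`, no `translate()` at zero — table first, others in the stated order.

table();
translate([1269, -145, 260]) bed_frame();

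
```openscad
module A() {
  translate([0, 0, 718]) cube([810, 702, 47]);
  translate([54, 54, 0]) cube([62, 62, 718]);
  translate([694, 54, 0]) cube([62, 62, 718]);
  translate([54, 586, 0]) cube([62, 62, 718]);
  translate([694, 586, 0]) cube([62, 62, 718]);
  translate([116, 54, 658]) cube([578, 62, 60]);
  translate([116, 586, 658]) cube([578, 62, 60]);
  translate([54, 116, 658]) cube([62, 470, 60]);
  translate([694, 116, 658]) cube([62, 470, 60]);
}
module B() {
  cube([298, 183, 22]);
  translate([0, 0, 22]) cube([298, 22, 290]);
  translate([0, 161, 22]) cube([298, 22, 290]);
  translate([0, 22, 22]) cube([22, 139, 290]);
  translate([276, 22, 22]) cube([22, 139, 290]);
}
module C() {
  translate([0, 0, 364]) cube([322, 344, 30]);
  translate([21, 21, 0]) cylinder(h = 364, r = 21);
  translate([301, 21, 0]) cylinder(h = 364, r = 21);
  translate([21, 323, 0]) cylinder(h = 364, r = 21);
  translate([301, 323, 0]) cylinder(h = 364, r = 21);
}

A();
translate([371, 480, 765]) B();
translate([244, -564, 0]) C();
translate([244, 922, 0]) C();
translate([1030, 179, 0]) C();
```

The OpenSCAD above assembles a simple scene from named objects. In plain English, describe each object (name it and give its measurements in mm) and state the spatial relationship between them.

A is a table: top 810 mm (x) × 702 mm (y), 47 mm thick, upper face at z = 765 mm, on four 62×62 mm square legs, each inset 54 mm from the nearest pair of top edges, running from z = 0 to the bottom of the top. Four apron rails, 62 mm thick and 60 mm tall, run between adjacent legs with their top edges flush with the underside of the top and their outer faces flush with the legs' outer faces.

B is an open storage box with external size 298×183×312 mm and wall thickness 22 mm (the base is also 22 mm thick). The base covers the whole footprint; the four walls stand on the base, with the y-facing walls full-width and the x-facing walls fitting between their inner faces.

C is a four-legged stool. The seat is 322×344 mm, 30 mm thick, top at z = 394 mm. It stands on four round legs, each 42 mm in diameter, from z = 0 to the seat underside, each leg's axis is inset half a diameter from the nearest pair of seat edges (so the leg's bounding box is flush with the corner).

The open box is on top of the table. Three stools sit around the table at the −y, +y, +x sides.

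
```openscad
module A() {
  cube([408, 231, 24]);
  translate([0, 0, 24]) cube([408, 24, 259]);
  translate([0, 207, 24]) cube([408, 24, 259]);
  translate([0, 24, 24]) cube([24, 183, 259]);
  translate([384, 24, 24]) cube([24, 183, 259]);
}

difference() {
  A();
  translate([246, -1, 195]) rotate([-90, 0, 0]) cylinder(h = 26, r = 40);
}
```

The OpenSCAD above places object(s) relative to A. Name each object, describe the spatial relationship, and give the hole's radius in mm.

The subtracted cylinder has r = 40 mm.

A is an open box. The open box has a circular hole through its front wall. The hole's radius is 40 mm.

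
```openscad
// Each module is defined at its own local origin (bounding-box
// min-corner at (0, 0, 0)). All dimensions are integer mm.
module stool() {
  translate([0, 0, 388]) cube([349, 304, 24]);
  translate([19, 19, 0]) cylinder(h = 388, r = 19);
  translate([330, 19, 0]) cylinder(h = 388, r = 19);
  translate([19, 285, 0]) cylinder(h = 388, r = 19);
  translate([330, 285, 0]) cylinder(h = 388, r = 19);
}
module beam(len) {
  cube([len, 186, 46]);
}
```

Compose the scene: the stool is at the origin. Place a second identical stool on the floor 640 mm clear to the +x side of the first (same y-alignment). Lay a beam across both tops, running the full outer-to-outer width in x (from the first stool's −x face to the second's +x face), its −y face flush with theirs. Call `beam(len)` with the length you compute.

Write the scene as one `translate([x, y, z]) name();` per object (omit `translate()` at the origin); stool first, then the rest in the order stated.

stool();
translate([989, 0, 0]) stool();
translate([0, 0, 412]) beam(1338);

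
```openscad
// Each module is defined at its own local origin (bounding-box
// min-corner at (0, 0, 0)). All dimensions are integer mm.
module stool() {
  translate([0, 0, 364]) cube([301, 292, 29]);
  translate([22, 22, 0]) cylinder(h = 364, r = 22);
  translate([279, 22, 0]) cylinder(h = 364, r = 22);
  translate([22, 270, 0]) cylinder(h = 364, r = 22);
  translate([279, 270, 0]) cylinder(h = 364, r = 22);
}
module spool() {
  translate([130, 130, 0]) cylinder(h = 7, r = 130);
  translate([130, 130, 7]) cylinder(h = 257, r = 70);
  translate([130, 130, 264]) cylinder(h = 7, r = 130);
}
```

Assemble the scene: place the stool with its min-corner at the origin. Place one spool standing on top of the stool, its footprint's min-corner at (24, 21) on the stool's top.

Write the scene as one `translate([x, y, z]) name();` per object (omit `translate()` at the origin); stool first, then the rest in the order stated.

stool();
translate([24, 21, 393]) spool();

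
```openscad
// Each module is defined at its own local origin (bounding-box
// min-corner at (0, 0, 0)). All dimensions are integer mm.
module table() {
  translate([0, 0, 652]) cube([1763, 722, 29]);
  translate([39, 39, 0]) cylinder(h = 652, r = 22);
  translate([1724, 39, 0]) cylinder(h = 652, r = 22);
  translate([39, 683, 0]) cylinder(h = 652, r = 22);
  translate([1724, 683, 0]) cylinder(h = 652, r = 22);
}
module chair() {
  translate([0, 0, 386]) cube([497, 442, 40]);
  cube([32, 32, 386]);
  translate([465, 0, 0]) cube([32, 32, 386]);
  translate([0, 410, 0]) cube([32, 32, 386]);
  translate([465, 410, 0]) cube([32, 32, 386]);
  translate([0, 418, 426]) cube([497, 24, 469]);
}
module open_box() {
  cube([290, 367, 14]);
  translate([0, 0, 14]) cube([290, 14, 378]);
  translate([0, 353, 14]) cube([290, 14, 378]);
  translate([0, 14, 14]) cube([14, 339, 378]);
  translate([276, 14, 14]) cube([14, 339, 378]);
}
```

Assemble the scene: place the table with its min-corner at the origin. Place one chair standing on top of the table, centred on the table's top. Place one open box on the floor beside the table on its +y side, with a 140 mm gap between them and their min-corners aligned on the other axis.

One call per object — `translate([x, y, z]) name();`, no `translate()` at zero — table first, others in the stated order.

table();
translate([633, 140, 681]) chair();
translate([0, 862, 0]) open_box();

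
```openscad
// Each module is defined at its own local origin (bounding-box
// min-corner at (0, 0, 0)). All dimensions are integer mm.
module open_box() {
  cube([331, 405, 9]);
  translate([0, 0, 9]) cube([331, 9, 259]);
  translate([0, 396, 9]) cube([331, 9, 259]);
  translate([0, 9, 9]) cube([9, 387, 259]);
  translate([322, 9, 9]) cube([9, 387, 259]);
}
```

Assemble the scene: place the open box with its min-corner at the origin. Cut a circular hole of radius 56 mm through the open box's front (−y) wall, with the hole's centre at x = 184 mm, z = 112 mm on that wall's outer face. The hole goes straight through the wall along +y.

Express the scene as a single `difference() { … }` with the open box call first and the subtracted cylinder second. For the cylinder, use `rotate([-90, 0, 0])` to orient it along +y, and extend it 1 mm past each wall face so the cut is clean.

difference() {
  open_box();
  translate([184, -1, 112]) rotate([-90, 0, 0]) cylinder(h = 11, r = 56);
}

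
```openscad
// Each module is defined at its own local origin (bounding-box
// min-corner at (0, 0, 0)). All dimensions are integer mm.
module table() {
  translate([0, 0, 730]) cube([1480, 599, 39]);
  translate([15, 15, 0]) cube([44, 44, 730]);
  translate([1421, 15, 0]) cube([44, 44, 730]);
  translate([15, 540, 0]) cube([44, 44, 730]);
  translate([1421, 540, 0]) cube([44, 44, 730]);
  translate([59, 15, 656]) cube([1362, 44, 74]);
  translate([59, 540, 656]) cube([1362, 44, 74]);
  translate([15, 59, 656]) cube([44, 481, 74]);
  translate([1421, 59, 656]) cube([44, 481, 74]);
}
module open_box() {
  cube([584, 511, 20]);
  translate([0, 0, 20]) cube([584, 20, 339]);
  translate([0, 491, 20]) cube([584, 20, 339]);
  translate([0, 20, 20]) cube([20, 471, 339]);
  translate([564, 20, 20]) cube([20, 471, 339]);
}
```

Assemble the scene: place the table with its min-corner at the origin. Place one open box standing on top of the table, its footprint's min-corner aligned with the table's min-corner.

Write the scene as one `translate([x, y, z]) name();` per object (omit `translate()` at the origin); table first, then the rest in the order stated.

table();
translate([0, 0, 769]) open_box();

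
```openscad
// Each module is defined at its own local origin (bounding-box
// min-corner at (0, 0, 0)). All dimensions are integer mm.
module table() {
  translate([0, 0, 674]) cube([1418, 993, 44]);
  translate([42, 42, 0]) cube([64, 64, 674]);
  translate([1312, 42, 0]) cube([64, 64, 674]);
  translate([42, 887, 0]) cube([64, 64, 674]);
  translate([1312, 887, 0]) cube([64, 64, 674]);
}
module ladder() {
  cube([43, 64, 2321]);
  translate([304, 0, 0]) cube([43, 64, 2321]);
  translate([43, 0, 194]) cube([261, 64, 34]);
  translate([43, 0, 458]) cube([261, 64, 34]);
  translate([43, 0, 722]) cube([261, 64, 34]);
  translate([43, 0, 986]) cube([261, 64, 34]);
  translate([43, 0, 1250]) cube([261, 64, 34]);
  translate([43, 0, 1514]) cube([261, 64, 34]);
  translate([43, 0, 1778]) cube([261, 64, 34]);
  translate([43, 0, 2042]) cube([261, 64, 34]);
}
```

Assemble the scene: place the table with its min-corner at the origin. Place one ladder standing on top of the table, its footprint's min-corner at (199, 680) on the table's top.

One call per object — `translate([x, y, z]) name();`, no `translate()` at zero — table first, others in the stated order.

table();
translate([199, 680, 718]) ladder();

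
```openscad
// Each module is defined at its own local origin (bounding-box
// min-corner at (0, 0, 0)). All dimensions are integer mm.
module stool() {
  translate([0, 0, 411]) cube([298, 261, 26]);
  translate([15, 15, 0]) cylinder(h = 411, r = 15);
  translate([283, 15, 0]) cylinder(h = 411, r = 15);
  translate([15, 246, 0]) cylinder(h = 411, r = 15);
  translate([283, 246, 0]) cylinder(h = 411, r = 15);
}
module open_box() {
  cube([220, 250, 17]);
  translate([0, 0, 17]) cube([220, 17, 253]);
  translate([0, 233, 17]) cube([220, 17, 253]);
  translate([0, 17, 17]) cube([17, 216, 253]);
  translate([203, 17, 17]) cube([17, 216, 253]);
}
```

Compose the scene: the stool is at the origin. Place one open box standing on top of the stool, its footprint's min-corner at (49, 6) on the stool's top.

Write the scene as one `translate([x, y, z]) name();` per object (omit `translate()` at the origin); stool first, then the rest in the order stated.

stool();
translate([49, 6, 437]) open_box();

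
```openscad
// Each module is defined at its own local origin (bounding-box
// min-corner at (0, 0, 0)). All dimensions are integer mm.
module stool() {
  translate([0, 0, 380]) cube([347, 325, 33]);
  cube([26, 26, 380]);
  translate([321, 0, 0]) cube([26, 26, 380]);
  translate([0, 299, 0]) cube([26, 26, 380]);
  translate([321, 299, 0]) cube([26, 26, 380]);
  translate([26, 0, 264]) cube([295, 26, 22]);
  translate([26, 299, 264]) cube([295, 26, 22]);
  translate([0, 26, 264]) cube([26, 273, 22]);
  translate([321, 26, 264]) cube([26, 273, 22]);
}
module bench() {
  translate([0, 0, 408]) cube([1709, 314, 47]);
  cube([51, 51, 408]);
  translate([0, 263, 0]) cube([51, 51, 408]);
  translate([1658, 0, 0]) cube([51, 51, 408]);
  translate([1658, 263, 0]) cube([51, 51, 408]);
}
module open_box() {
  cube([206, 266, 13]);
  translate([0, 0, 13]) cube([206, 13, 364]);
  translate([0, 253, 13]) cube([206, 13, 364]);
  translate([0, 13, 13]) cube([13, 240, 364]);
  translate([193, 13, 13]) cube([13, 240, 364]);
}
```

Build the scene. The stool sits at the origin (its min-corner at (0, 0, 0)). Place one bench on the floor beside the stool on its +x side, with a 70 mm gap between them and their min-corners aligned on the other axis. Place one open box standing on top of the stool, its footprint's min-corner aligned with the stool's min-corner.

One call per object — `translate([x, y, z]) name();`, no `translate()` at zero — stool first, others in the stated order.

stool();
translate([417, 0, 0]) bench();
translate([0, 0, 413]) open_box();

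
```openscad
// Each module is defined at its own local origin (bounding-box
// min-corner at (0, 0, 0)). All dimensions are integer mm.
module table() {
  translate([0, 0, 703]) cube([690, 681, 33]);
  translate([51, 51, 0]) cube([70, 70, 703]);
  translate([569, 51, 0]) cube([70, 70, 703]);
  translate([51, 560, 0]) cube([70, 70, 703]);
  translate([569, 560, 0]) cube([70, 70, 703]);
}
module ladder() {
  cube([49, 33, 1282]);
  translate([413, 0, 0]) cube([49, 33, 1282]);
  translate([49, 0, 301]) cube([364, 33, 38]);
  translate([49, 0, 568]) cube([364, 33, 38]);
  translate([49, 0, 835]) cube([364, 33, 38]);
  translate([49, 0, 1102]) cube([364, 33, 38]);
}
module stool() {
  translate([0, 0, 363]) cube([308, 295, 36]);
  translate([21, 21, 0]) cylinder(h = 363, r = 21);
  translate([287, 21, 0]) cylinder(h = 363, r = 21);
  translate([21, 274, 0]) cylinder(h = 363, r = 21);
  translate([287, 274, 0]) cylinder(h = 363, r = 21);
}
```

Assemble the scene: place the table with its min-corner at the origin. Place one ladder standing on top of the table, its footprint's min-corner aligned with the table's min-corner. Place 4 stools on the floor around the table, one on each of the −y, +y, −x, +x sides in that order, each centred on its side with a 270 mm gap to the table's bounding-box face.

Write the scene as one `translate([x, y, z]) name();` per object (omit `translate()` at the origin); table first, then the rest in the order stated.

table();
translate([0, 0, 736]) ladder();
translate([191, -565, 0]) stool();
translate([191, 951, 0]) stool();
translate([-578, 193, 0]) stool();
translate([960, 193, 0]) stool();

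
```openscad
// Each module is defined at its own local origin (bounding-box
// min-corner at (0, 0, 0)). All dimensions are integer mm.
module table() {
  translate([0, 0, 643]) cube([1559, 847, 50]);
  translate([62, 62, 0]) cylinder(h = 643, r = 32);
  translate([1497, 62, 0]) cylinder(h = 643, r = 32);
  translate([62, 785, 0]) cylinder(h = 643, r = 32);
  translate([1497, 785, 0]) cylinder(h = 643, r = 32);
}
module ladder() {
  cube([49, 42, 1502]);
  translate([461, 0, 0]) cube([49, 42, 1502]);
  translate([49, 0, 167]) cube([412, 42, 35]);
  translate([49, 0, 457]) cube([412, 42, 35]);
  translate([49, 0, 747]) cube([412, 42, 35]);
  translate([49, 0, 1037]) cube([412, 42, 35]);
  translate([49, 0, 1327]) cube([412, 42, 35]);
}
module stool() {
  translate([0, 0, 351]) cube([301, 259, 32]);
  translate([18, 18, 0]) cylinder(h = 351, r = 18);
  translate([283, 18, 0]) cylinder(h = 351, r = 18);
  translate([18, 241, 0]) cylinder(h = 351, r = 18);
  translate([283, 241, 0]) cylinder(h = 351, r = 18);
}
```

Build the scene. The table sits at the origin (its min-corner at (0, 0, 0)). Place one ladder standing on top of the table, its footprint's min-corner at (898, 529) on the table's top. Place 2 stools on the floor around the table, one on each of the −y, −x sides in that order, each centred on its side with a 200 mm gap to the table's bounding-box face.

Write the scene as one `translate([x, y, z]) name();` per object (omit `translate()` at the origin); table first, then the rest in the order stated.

table();
translate([898, 529, 693]) ladder();
translate([629, -459, 0]) stool();
translate([-501, 294, 0]) stool();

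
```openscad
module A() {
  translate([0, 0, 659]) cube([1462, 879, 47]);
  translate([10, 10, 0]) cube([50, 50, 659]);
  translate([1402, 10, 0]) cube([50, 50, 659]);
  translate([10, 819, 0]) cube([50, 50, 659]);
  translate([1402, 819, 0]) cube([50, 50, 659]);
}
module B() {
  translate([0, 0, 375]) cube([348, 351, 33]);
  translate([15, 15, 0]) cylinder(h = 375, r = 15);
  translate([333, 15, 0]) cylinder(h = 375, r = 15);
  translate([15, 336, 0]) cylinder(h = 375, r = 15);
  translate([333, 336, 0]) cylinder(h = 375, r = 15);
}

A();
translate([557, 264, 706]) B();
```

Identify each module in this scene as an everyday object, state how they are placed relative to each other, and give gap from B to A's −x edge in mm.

A is a table. B is a stool. The stool is on top of the table, centred. The gap from the stool to the table's −x edge is 557 mm.

The stool's min-x is at 557; the table's min-x is 0; gap = 557 mm.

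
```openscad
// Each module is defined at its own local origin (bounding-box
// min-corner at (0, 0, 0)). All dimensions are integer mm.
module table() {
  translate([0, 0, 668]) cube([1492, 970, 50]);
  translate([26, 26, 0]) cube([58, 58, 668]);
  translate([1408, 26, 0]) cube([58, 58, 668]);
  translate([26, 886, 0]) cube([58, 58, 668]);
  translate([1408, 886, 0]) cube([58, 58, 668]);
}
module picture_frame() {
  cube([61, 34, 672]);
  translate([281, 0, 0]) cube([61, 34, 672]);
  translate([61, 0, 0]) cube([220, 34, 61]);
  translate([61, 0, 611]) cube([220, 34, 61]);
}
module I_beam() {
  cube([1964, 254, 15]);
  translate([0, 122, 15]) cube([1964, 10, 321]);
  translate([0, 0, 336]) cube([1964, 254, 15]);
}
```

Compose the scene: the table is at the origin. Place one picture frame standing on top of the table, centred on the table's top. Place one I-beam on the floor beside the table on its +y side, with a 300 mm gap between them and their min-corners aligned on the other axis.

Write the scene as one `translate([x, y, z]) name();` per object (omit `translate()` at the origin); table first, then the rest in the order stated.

table();
translate([575, 468, 718]) picture_frame();
translate([0, 1270, 0]) I_beam();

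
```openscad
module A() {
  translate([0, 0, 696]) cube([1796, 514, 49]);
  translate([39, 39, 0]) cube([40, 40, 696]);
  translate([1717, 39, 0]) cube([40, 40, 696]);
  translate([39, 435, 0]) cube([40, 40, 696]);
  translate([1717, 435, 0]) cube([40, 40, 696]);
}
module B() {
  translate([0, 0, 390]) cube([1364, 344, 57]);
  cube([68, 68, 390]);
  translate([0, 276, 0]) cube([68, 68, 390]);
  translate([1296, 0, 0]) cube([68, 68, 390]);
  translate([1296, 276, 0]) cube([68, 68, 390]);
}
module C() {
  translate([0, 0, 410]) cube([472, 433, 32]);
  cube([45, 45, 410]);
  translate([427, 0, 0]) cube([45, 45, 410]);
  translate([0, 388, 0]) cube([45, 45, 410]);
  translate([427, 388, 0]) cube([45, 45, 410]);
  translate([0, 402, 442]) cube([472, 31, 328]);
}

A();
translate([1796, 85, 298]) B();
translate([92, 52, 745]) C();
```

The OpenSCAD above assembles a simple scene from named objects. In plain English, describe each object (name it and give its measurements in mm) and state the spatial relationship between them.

A is a rectangular dining table. The top is 1796×514×49 mm with its upper surface at z = 745 mm. It stands on four 40×40 mm square legs, each inset 39 mm from the nearest pair of top edges, running from the floor to the underside of the top.

B is a long wooden bench with a 1364 mm (x) × 344 mm (y) seat, 57 mm thick, its top surface 447 mm above the floor. Four 68 mm square legs at the seat corners, flush with the edges, run from z = 0 to the seat underside.

C is a chair. The seat is a 472×433×32 mm slab with its top at z = 442 mm, on four 45×45 mm corner legs (flush with the seat edges, standing on z = 0). A flat backrest 31 mm thick, 328 mm tall, spans the full seat width and rises from the seat top along its +y edge, rear face flush with the rear of the seat.

The bench is beside the table with their tops flush at z = 745. The chair is on top of the table.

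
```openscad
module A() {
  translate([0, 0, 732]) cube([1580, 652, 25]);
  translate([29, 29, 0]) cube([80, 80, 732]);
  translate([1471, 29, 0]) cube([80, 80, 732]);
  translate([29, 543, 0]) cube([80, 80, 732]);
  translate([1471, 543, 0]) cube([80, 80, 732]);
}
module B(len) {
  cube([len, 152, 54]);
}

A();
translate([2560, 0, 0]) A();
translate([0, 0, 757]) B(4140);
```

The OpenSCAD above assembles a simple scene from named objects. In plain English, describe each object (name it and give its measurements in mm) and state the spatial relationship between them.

A is a table with a 1580×652 mm rectangular top, 25 mm thick, top surface at z = 757 mm, supported by four 80×80 mm square legs, each inset 29 mm from the nearest pair of top edges, running from the floor.

B is a rectangular beam 4140 mm long (x), 152 mm deep (y), 54 mm thick (z).

The beam spans the tops of two tables placed 980 mm apart, resting at z = 757 mm.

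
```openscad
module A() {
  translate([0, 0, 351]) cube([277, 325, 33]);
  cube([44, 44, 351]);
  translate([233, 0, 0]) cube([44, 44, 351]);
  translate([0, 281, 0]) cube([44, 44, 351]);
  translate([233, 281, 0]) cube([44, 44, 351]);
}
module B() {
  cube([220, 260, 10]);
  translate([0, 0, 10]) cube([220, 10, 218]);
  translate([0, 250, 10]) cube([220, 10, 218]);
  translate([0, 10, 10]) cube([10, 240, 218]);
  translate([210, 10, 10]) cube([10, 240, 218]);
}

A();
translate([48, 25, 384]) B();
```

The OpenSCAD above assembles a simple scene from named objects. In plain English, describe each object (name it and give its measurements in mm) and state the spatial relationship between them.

A is a four-legged stool. The seat is a 277×325×33 mm slab whose top surface is at z = 384 mm; four square legs, each 44×44 mm in cross-section, run from the floor (z = 0) to the underside of the seat, each flush with a corner of the seat.

B is an open storage box with external size 220×260×228 mm and wall thickness 10 mm (the base is also 10 mm thick). The base covers the whole footprint; the four walls stand on the base, with the y-facing walls full-width and the x-facing walls fitting between their inner faces.

The open box is on top of the stool.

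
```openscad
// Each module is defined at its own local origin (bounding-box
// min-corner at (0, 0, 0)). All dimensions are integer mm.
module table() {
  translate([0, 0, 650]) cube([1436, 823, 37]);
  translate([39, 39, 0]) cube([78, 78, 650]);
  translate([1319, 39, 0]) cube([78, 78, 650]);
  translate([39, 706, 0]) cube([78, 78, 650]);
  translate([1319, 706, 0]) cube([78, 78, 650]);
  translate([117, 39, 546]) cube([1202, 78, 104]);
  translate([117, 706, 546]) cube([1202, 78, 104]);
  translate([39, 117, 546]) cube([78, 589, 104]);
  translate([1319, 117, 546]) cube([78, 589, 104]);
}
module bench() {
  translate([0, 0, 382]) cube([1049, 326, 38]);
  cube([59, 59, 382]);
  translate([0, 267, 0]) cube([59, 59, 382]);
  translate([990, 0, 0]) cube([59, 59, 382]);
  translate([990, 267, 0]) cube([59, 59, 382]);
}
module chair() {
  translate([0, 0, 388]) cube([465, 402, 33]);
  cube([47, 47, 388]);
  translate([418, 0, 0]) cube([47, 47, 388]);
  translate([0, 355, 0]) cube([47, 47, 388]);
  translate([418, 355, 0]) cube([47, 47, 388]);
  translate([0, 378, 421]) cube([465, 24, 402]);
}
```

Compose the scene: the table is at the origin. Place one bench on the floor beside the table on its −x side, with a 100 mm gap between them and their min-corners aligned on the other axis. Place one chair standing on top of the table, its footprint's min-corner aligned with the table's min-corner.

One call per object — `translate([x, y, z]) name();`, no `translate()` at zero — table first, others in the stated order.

table();
translate([-1149, 0, 0]) bench();
translate([0, 0, 687]) chair();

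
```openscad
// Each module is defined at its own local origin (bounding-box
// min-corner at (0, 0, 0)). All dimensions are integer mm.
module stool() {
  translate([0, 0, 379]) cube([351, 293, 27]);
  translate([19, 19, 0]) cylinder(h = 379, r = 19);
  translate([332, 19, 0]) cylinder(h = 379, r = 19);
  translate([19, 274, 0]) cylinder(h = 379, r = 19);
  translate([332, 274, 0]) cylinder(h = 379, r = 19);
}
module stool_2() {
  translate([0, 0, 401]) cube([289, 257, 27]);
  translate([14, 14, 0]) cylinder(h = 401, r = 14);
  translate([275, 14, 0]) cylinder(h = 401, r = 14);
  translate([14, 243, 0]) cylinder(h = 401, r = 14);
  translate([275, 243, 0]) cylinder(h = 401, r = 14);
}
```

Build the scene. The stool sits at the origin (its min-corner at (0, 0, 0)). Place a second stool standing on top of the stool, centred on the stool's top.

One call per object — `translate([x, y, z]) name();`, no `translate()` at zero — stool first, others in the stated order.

stool();
translate([31, 18, 406]) stool_2();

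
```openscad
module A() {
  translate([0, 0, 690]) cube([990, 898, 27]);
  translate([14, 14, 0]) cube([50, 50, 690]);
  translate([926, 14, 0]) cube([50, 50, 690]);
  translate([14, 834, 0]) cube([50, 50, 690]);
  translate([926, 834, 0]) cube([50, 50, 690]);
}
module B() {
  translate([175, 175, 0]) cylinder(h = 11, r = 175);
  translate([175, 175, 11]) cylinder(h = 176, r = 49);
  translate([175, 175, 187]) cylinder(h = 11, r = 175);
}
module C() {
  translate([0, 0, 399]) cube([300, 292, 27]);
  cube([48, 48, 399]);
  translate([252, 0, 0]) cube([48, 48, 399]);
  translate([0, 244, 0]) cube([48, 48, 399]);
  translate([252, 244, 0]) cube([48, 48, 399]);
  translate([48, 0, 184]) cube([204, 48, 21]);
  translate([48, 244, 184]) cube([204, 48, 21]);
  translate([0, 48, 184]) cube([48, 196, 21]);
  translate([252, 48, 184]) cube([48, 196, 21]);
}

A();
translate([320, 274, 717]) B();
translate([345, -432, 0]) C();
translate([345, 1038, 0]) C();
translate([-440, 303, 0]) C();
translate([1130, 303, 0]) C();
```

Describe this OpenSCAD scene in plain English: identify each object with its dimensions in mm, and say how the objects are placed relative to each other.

A is a rectangular dining table. The top is 990×898×27 mm with its upper surface at z = 717 mm. It stands on four 50×50 mm square legs, each inset 14 mm from the nearest pair of top edges, running from the floor to the underside of the top.

B is a spool: two coaxial disc flanges of radius 175 mm and thickness 11 mm, joined by a core cylinder of radius 49 mm and height 176 mm. The lower flange rests on z = 0 and the three cylinders share a vertical axis.

C is a four-legged stool. The seat is 300×292 mm, 27 mm thick, top at z = 426 mm. It stands on four square legs, each 48×48 mm in cross-section, from z = 0 to the seat underside, each flush with a corner of the seat. Four stretchers, 48 mm wide and 21 mm tall, connect adjacent legs with their undersides at z = 184 mm, each running between the inner faces of the legs it joins and aligned with the legs' outer faces on the other axis.

The spool is on top of the table, centred. Four stools sit around the table at the −y, +y, −x, +x sides.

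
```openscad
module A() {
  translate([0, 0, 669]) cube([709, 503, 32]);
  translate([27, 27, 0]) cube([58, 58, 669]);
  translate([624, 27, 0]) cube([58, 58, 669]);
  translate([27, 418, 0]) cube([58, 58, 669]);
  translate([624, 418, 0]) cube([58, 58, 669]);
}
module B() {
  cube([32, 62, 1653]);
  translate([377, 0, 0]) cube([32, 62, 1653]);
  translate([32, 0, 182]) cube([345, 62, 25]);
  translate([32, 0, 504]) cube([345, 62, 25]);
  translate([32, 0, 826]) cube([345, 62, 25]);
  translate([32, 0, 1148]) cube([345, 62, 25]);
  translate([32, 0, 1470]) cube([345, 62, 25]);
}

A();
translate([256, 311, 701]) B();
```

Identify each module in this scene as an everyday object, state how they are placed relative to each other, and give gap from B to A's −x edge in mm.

A is a table. B is a ladder. The ladder is on top of the table. The gap from the ladder to the table's −x edge is 256 mm.

The ladder's min-x is at 256; the table's min-x is 0; gap = 256 mm.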